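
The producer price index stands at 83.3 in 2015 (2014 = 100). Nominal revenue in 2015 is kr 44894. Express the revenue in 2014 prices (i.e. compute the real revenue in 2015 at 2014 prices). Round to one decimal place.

53894.4

Real = Nominal ÷ (Index/100) = 44894 ÷ (83.3/100)
     = 44894 ÷ 0.833 = 53894.3577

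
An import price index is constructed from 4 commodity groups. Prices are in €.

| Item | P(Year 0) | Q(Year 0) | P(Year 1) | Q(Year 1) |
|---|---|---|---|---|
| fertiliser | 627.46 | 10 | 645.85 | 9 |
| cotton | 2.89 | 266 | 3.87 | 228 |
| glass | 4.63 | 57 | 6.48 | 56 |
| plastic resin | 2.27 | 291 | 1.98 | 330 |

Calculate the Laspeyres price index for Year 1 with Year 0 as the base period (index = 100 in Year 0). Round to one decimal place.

105.8

Laspeyres price index uses base-period quantities as weights.
ΣP(Year 1)·Q(Year 0) = 645.85×10 + 3.87×266 + 6.48×57 + 1.98×291 = 6458.5 + 1029.42 + 369.36 + 576.18 = 8433.46
ΣP(Year 0)·Q(Year 0) = 627.46×10 + 2.89×266 + 4.63×57 + 2.27×291 = 6274.6 + 768.74 + 263.91 + 660.57 = 7967.82
Index = 8433.46 / 7967.82 × 100 = 105.8440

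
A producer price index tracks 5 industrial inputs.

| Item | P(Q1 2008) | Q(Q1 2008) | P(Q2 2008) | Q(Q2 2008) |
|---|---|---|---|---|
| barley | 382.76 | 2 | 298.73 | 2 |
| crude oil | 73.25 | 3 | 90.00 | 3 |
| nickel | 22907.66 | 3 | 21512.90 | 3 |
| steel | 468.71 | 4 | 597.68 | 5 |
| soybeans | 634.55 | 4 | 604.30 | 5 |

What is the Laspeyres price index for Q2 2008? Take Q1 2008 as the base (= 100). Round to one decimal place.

Laspeyres price index uses base-period quantities as weights.
ΣP(Q2 2008)·Q(Q1 2008) = 298.73×2 + 90.00×3 + 21512.90×3 + 597.68×4 + 604.30×4 = 597.46 + 270 + 64538.7 + 2390.72 + 2417.2 = 70214.08
ΣP(Q1 2008)·Q(Q1 2008) = 382.76×2 + 73.25×3 + 22907.66×3 + 468.71×4 + 634.55×4 = 765.52 + 219.75 + 68722.98 + 1874.84 + 2538.2 = 74121.29
Index = 70214.08 / 74121.29 × 100 = 94.7286

94.7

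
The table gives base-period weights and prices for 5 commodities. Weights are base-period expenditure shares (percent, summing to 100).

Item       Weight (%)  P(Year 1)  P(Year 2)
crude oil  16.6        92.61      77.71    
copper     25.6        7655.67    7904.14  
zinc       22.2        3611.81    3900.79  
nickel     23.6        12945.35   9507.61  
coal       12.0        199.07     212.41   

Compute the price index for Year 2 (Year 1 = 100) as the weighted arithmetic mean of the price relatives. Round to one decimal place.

crude oil: 16.6 × (77.71/92.61) = 16.6 × 0.839110 = 13.9292
copper: 25.6 × (7904.14/7655.67) = 25.6 × 1.032456 = 26.4309
zinc: 22.2 × (3900.79/3611.81) = 22.2 × 1.080010 = 23.9762
nickel: 23.6 × (9507.61/12945.35) = 23.6 × 0.734442 = 17.3328
coal: 12.0 × (212.41/199.07) = 12.0 × 1.067012 = 12.8041
Index = Σ wᵢ·(p₁ᵢ/p₀ᵢ) = 13.9292 + 26.4309 + 23.9762 + 17.3328 + 12.8041 = 94.4733

94.5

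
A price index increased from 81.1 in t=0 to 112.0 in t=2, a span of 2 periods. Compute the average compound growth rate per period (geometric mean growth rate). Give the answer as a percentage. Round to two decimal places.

Growth factor = (112.0/81.1)^(1/2) = (1.381011)^(1/2) = 1.175164
Growth rate = 1.175164 − 1 = 0.175164 = 17.5164%

17.52%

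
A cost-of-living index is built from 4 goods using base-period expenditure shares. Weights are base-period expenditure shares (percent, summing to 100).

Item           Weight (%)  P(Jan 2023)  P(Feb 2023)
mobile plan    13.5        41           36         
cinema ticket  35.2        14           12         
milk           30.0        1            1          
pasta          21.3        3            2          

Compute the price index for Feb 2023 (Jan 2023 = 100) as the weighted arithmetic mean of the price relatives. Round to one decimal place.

86.2

mobile plan: 13.5 × (36/41) = 13.5 × 0.878049 = 11.8537
cinema ticket: 35.2 × (12/14) = 35.2 × 0.857143 = 30.1714
milk: 30.0 × (1/1) = 30.0 × 1.000000 = 30.0000
pasta: 21.3 × (2/3) = 21.3 × 0.666667 = 14.2000
Index = Σ wᵢ·(p₁ᵢ/p₀ᵢ) = 11.8537 + 30.1714 + 30.0000 + 14.2000 = 86.2251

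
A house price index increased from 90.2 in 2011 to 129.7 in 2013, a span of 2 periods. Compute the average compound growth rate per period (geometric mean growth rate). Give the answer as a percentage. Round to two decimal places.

Growth factor = (129.7/90.2)^(1/2) = (1.437916)^(1/2) = 1.199131
Growth rate = 1.199131 − 1 = 0.199131 = 19.9131%

19.91%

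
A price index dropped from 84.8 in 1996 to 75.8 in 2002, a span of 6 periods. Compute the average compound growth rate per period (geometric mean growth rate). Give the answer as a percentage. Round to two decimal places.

Growth factor = (75.8/84.8)^(1/6) = (0.893868)^(1/6) = 0.981474
Growth rate = 0.981474 − 1 = -0.018526 = -1.8526%

-1.85%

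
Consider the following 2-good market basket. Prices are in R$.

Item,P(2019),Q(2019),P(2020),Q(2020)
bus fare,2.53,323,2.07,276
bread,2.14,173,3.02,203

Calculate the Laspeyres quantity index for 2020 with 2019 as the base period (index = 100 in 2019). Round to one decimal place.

95.4

Laspeyres quantity index uses base-period prices as weights.
ΣP(2019)·Q(2020) = 2.53×276 + 2.14×203 = 698.28 + 434.42 = 1132.7
ΣP(2019)·Q(2019) = 2.53×323 + 2.14×173 = 817.19 + 370.22 = 1187.41
Index = 1132.7 / 1187.41 × 100 = 95.3925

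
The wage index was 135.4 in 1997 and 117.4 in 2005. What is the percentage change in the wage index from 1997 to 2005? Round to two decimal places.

Change = (117.4 − 135.4) / 135.4 × 100
       = -18.0 / 135.4 × 100 = -13.2939%

-13.29%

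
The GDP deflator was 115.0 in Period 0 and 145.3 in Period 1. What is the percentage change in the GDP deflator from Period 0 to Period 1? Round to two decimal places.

Change = (145.3 − 115.0) / 115.0 × 100
       = 30.3 / 115.0 × 100 = 26.3478%

26.35%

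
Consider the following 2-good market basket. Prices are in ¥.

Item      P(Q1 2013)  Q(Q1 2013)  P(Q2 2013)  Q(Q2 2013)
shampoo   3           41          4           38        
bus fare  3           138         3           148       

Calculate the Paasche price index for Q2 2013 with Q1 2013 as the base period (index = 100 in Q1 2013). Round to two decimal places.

Paasche price index uses current-period quantities as weights.
ΣP(Q2 2013)·Q(Q2 2013) = 4×38 + 3×148 = 152 + 444 = 596
ΣP(Q1 2013)·Q(Q2 2013) = 3×38 + 3×148 = 114 + 444 = 558
Index = 596 / 558 × 100 = 106.8100

106.81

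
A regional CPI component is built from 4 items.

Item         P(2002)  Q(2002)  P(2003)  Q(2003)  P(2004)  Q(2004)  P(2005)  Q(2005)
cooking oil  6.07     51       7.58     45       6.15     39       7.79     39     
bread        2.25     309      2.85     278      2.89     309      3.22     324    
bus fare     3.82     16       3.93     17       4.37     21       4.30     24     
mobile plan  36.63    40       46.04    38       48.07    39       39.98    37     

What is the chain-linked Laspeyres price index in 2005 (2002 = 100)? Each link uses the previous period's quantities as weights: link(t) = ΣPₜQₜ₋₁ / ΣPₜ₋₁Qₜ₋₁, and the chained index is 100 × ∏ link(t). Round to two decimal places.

120.47

Link 2002→2003:
ΣP(2003)Q(2002) = 7.58×51 + 2.85×309 + 3.93×16 + 46.04×40 = 386.58 + 880.65 + 62.88 + 1841.6 = 3171.71
ΣP(2002)Q(2002) = 6.07×51 + 2.25×309 + 3.82×16 + 36.63×40 = 309.57 + 695.25 + 61.12 + 1465.2 = 2531.14
link = 3171.71/2531.14 = 1.253076
Link 2003→2004:
ΣP(2004)Q(2003) = 6.15×45 + 2.89×278 + 4.37×17 + 48.07×38 = 276.75 + 803.42 + 74.29 + 1826.66 = 2981.12
ΣP(2003)Q(2003) = 7.58×45 + 2.85×278 + 3.93×17 + 46.04×38 = 341.1 + 792.3 + 66.81 + 1749.52 = 2949.73
link = 2981.12/2949.73 = 1.010642
Link 2004→2005:
ΣP(2005)Q(2004) = 7.79×39 + 3.22×309 + 4.30×21 + 39.98×39 = 303.81 + 994.98 + 90.3 + 1559.22 = 2948.31
ΣP(2004)Q(2004) = 6.15×39 + 2.89×309 + 4.37×21 + 48.07×39 = 239.85 + 893.01 + 91.77 + 1874.73 = 3099.36
link = 2948.31/3099.36 = 0.951264
Chained index = 100 × 1.253076 × 1.010642 × 0.951264 = 120.4691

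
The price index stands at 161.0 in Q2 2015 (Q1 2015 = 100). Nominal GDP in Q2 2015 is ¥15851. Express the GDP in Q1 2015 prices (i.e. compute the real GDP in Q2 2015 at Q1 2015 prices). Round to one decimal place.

Real = Nominal ÷ (Index/100) = 15851 ÷ (161.0/100)
     = 15851 ÷ 1.610 = 9845.3416

9845.3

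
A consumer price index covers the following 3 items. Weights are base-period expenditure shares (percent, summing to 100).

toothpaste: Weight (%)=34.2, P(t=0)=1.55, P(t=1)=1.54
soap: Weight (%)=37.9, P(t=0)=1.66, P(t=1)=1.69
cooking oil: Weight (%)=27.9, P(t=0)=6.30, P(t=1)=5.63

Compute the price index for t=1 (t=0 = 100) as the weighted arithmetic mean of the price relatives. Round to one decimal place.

toothpaste: 34.2 × (1.54/1.55) = 34.2 × 0.993548 = 33.9794
soap: 37.9 × (1.69/1.66) = 37.9 × 1.018072 = 38.5849
cooking oil: 27.9 × (5.63/6.30) = 27.9 × 0.893651 = 24.9329
Index = Σ wᵢ·(p₁ᵢ/p₀ᵢ) = 33.9794 + 38.5849 + 24.9329 = 97.4972

97.5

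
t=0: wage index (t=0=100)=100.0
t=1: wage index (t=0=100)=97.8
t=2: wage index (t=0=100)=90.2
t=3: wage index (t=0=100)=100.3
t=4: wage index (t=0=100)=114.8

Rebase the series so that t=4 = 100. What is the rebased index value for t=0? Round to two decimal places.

87.11

Rebased(t=0) = 100.0 / 114.8 × 100 = 87.1080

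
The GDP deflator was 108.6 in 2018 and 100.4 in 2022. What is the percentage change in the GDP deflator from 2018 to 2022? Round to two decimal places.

Change = (100.4 − 108.6) / 108.6 × 100
       = -8.2 / 108.6 × 100 = -7.5506%

-7.55%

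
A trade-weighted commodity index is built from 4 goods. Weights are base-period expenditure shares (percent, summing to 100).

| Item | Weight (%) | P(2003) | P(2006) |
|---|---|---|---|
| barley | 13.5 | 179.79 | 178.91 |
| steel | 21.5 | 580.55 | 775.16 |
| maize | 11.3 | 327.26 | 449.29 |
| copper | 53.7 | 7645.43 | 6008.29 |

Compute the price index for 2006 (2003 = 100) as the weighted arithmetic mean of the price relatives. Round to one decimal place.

barley: 13.5 × (178.91/179.79) = 13.5 × 0.995105 = 13.4339
steel: 21.5 × (775.16/580.55) = 21.5 × 1.335217 = 28.7072
maize: 11.3 × (449.29/327.26) = 11.3 × 1.372884 = 15.5136
copper: 53.7 × (6008.29/7645.43) = 53.7 × 0.785867 = 42.2010
Index = Σ wᵢ·(p₁ᵢ/p₀ᵢ) = 13.4339 + 28.7072 + 15.5136 + 42.2010 = 99.8557

99.9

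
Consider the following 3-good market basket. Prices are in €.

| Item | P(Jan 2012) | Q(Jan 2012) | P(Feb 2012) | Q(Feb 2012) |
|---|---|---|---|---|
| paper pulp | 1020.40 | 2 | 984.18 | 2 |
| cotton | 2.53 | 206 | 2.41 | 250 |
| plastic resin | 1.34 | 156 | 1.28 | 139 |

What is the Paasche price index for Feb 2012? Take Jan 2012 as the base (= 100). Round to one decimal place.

96.1

Paasche price index uses current-period quantities as weights.
ΣP(Feb 2012)·Q(Feb 2012) = 984.18×2 + 2.41×250 + 1.28×139 = 1968.36 + 602.5 + 177.92 = 2748.78
ΣP(Jan 2012)·Q(Feb 2012) = 1020.40×2 + 2.53×250 + 1.34×139 = 2040.8 + 632.5 + 186.26 = 2859.56
Index = 2748.78 / 2859.56 × 100 = 96.1260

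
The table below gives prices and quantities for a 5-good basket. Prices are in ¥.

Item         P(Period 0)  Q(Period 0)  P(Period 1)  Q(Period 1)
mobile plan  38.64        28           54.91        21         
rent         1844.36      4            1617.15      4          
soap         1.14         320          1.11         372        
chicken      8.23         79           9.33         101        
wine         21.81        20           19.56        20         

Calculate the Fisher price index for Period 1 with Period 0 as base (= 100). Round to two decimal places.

95.28

Laspeyres component (base-period weights):
ΣP(Period 1)Q(Period 0) = 54.91×28 + 1617.15×4 + 1.11×320 + 9.33×79 + 19.56×20 = 1537.48 + 6468.6 + 355.2 + 737.07 + 391.2 = 9489.55
ΣP(Period 0)Q(Period 0) = 38.64×28 + 1844.36×4 + 1.14×320 + 8.23×79 + 21.81×20 = 1081.92 + 7377.44 + 364.8 + 650.17 + 436.2 = 9910.53
L = 9489.55 / 9910.53 × 100 = 95.7522
Paasche component (current-period weights):
ΣP(Period 1)Q(Period 1) = 54.91×21 + 1617.15×4 + 1.11×372 + 9.33×101 + 19.56×20 = 1153.11 + 6468.6 + 412.92 + 942.33 + 391.2 = 9368.16
ΣP(Period 0)Q(Period 1) = 38.64×21 + 1844.36×4 + 1.14×372 + 8.23×101 + 21.81×20 = 811.44 + 7377.44 + 424.08 + 831.23 + 436.2 = 9880.39
P = 9368.16 / 9880.39 × 100 = 94.8157
Fisher = √(L × P) = √(95.7522 × 94.8157) = 95.2828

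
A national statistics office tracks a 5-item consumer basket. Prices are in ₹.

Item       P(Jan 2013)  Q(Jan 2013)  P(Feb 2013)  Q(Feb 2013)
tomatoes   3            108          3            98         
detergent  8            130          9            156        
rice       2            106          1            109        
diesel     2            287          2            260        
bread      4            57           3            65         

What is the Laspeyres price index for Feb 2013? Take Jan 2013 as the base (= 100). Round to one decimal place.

Laspeyres price index uses base-period quantities as weights.
ΣP(Feb 2013)·Q(Jan 2013) = 3×108 + 9×130 + 1×106 + 2×287 + 3×57 = 324 + 1170 + 106 + 574 + 171 = 2345
ΣP(Jan 2013)·Q(Jan 2013) = 3×108 + 8×130 + 2×106 + 2×287 + 4×57 = 324 + 1040 + 212 + 574 + 228 = 2378
Index = 2345 / 2378 × 100 = 98.6123

98.6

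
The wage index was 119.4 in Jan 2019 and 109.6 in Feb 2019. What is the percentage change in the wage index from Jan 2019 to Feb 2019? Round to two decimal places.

-8.21%

Change = (109.6 − 119.4) / 119.4 × 100
       = -9.8 / 119.4 × 100 = -8.2077%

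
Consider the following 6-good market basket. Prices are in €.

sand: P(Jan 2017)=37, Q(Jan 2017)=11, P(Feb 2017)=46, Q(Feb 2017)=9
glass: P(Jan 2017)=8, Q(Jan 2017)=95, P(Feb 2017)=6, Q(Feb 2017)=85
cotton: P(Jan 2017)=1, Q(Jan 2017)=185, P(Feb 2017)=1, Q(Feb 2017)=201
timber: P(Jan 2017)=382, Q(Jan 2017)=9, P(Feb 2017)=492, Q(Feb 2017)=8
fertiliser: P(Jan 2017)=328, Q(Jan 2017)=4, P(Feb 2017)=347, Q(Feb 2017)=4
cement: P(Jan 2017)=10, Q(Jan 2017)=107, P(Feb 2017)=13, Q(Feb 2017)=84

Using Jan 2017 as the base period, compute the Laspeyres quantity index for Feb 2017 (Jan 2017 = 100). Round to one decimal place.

89.5

Laspeyres quantity index uses base-period prices as weights.
ΣP(Jan 2017)·Q(Feb 2017) = 37×9 + 8×85 + 1×201 + 382×8 + 328×4 + 10×84 = 333 + 680 + 201 + 3056 + 1312 + 840 = 6422
ΣP(Jan 2017)·Q(Jan 2017) = 37×11 + 8×95 + 1×185 + 382×9 + 328×4 + 10×107 = 407 + 760 + 185 + 3438 + 1312 + 1070 = 7172
Index = 6422 / 7172 × 100 = 89.5427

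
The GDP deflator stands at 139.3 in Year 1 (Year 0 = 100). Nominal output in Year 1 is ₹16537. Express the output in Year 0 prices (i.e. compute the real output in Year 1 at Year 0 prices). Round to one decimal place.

Real = Nominal ÷ (Index/100) = 16537 ÷ (139.3/100)
     = 16537 ÷ 1.393 = 11871.5004

11871.5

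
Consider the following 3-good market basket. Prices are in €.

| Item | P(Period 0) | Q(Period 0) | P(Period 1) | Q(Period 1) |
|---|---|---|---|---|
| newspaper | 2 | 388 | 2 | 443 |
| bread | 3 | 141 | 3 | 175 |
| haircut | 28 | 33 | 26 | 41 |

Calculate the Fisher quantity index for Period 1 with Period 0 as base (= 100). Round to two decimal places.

120.48

Laspeyres component (base-period weights):
ΣP(Period 0)Q(Period 1) = 2×443 + 3×175 + 28×41 = 886 + 525 + 1148 = 2559
ΣP(Period 0)Q(Period 0) = 2×388 + 3×141 + 28×33 = 776 + 423 + 924 = 2123
L = 2559 / 2123 × 100 = 120.5370
Paasche component (current-period weights):
ΣP(Period 1)Q(Period 1) = 2×443 + 3×175 + 26×41 = 886 + 525 + 1066 = 2477
ΣP(Period 1)Q(Period 0) = 2×388 + 3×141 + 26×33 = 776 + 423 + 858 = 2057
P = 2477 / 2057 × 100 = 120.4181
Fisher = √(L × P) = √(120.5370 × 120.4181) = 120.4775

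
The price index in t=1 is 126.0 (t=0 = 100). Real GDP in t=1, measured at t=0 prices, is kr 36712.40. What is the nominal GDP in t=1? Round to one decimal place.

Nominal = Real × (Index/100) = 36712.40 × (126.0/100)
        = 36712.40 × 1.260 = 46257.6240

46257.6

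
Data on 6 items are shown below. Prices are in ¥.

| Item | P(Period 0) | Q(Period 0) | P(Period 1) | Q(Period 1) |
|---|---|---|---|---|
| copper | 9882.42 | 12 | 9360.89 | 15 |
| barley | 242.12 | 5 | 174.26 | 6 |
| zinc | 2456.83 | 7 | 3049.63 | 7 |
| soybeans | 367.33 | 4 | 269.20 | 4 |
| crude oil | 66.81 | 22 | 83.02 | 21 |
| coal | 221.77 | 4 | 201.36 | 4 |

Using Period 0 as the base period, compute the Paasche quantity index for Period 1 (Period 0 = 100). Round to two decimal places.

120.38

Paasche quantity index uses current-period prices as weights.
ΣP(Period 1)·Q(Period 1) = 9360.89×15 + 174.26×6 + 3049.63×7 + 269.20×4 + 83.02×21 + 201.36×4 = 140413.35 + 1045.56 + 21347.41 + 1076.8 + 1743.42 + 805.44 = 166431.98
ΣP(Period 1)·Q(Period 0) = 9360.89×12 + 174.26×5 + 3049.63×7 + 269.20×4 + 83.02×22 + 201.36×4 = 112330.68 + 871.3 + 21347.41 + 1076.8 + 1826.44 + 805.44 = 138258.07
Index = 166431.98 / 138258.07 × 100 = 120.3778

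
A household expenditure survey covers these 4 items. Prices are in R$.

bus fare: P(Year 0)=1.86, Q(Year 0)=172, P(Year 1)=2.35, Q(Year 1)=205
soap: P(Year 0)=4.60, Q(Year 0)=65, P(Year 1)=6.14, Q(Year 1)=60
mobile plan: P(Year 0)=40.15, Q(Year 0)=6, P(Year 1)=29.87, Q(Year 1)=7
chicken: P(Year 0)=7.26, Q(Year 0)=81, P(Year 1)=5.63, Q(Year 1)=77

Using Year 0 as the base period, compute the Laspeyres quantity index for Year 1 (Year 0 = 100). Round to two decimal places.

103.42

Laspeyres quantity index uses base-period prices as weights.
ΣP(Year 0)·Q(Year 1) = 1.86×205 + 4.60×60 + 40.15×7 + 7.26×77 = 381.3 + 276 + 281.05 + 559.02 = 1497.37
ΣP(Year 0)·Q(Year 0) = 1.86×172 + 4.60×65 + 40.15×6 + 7.26×81 = 319.92 + 299 + 240.9 + 588.06 = 1447.88
Index = 1497.37 / 1447.88 × 100 = 103.4181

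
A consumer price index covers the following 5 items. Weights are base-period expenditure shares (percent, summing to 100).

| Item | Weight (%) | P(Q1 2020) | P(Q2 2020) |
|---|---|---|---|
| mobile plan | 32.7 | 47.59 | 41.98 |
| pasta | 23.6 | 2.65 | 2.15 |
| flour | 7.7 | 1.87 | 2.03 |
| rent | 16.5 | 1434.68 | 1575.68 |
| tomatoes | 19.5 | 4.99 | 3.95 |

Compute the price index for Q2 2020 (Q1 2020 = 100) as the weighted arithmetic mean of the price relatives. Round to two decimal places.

mobile plan: 32.7 × (41.98/47.59) = 32.7 × 0.882118 = 28.8453
pasta: 23.6 × (2.15/2.65) = 23.6 × 0.811321 = 19.1472
flour: 7.7 × (2.03/1.87) = 7.7 × 1.085561 = 8.3588
rent: 16.5 × (1575.68/1434.68) = 16.5 × 1.098280 = 18.1216
tomatoes: 19.5 × (3.95/4.99) = 19.5 × 0.791583 = 15.4359
Index = Σ wᵢ·(p₁ᵢ/p₀ᵢ) = 28.8453 + 19.1472 + 8.3588 + 18.1216 + 15.4359 = 89.9087

89.91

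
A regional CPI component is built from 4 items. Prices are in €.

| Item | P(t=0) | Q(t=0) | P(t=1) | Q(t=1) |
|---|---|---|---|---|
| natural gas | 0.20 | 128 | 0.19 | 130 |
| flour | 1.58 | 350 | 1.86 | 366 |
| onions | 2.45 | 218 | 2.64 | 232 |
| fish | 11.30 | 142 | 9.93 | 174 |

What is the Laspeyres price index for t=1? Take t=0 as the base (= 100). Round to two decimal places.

Laspeyres price index uses base-period quantities as weights.
ΣP(t=1)·Q(t=0) = 0.19×128 + 1.86×350 + 2.64×218 + 9.93×142 = 24.32 + 651 + 575.52 + 1410.06 = 2660.9
ΣP(t=0)·Q(t=0) = 0.20×128 + 1.58×350 + 2.45×218 + 11.30×142 = 25.6 + 553 + 534.1 + 1604.6 = 2717.3
Index = 2660.9 / 2717.3 × 100 = 97.9244

97.92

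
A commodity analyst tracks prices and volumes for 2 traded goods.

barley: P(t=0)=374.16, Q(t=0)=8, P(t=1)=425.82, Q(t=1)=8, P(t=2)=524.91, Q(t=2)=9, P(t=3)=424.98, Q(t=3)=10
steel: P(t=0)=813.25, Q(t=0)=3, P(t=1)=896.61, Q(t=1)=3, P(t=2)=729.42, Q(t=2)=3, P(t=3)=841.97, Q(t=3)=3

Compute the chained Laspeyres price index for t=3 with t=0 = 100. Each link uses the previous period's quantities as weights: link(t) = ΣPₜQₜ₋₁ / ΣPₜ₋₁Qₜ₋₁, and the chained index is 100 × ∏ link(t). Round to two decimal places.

Link t=0→t=1:
ΣP(t=1)Q(t=0) = 425.82×8 + 896.61×3 = 3406.56 + 2689.83 = 6096.39
ΣP(t=0)Q(t=0) = 374.16×8 + 813.25×3 = 2993.28 + 2439.75 = 5433.03
link = 6096.39/5433.03 = 1.122098
Link t=1→t=2:
ΣP(t=2)Q(t=1) = 524.91×8 + 729.42×3 = 4199.28 + 2188.26 = 6387.54
ΣP(t=1)Q(t=1) = 425.82×8 + 896.61×3 = 3406.56 + 2689.83 = 6096.39
link = 6387.54/6096.39 = 1.047758
Link t=2→t=3:
ΣP(t=3)Q(t=2) = 424.98×9 + 841.97×3 = 3824.82 + 2525.91 = 6350.73
ΣP(t=2)Q(t=2) = 524.91×9 + 729.42×3 = 4724.19 + 2188.26 = 6912.45
link = 6350.73/6912.45 = 0.918738
Chained index = 100 × 1.122098 × 1.047758 × 0.918738 = 108.0148

108.01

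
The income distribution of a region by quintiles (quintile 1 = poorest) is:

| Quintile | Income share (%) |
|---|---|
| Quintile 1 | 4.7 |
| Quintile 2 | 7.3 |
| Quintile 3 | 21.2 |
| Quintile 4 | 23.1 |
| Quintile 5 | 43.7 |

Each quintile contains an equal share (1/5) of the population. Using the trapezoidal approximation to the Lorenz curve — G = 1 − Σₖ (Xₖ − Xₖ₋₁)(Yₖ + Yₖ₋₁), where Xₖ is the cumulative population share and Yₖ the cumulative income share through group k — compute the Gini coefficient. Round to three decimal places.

Cumulative income shares Yₖ: 0.0470, 0.1200, 0.3320, 0.5630, 1.0000
Σ (Xₖ−Xₖ₋₁)(Yₖ+Yₖ₋₁) = (1/5)(0.0470+0.0000) + (1/5)(0.1200+0.0470) + (1/5)(0.3320+0.1200) + (1/5)(0.5630+0.3320) + (1/5)(1.0000+0.5630)
  = 0.0094 + 0.0334 + 0.0904 + 0.1790 + 0.3126 = 0.6248
G = 1 − 0.6248 = 0.3752

0.375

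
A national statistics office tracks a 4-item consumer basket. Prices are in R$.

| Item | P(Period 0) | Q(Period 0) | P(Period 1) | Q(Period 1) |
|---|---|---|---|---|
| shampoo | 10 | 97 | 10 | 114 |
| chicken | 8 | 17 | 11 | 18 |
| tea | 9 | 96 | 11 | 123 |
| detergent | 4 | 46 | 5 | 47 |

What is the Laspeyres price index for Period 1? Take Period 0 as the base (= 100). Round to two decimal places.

Laspeyres price index uses base-period quantities as weights.
ΣP(Period 1)·Q(Period 0) = 10×97 + 11×17 + 11×96 + 5×46 = 970 + 187 + 1056 + 230 = 2443
ΣP(Period 0)·Q(Period 0) = 10×97 + 8×17 + 9×96 + 4×46 = 970 + 136 + 864 + 184 = 2154
Index = 2443 / 2154 × 100 = 113.4169

113.42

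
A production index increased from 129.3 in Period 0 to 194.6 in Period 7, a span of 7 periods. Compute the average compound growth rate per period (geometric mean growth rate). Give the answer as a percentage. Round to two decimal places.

6.01%

Growth factor = (194.6/129.3)^(1/7) = (1.505027)^(1/7) = 1.060141
Growth rate = 1.060141 − 1 = 0.060141 = 6.0141%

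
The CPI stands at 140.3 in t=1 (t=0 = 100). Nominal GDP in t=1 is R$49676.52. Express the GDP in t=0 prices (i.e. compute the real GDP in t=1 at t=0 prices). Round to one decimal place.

Real = Nominal ÷ (Index/100) = 49676.52 ÷ (140.3/100)
     = 49676.52 ÷ 1.403 = 35407.3557

35407.4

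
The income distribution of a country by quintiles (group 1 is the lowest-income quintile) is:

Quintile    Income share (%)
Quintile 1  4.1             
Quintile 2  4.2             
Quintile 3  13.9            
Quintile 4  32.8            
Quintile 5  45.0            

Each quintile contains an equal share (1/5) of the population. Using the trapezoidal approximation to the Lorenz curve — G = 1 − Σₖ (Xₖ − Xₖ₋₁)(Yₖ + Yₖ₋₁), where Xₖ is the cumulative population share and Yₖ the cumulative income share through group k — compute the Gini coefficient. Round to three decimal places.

Cumulative income shares Yₖ: 0.0410, 0.0830, 0.2220, 0.5500, 1.0000
Σ (Xₖ−Xₖ₋₁)(Yₖ+Yₖ₋₁) = (1/5)(0.0410+0.0000) + (1/5)(0.0830+0.0410) + (1/5)(0.2220+0.0830) + (1/5)(0.5500+0.2220) + (1/5)(1.0000+0.5500)
  = 0.0082 + 0.0248 + 0.0610 + 0.1544 + 0.3100 = 0.5584
G = 1 − 0.5584 = 0.4416

0.442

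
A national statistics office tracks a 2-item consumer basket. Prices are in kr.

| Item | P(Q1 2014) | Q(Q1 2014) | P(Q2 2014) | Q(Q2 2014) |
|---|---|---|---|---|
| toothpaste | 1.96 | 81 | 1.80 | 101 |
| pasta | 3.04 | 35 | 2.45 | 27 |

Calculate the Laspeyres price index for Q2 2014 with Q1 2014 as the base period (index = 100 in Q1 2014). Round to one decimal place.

87.3

Laspeyres price index uses base-period quantities as weights.
ΣP(Q2 2014)·Q(Q1 2014) = 1.80×81 + 2.45×35 = 145.8 + 85.75 = 231.55
ΣP(Q1 2014)·Q(Q1 2014) = 1.96×81 + 3.04×35 = 158.76 + 106.4 = 265.16
Index = 231.55 / 265.16 × 100 = 87.3246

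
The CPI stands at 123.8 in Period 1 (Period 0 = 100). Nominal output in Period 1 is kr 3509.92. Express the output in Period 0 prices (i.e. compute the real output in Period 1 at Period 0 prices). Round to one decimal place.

Real = Nominal ÷ (Index/100) = 3509.92 ÷ (123.8/100)
     = 3509.92 ÷ 1.238 = 2835.1535

2835.2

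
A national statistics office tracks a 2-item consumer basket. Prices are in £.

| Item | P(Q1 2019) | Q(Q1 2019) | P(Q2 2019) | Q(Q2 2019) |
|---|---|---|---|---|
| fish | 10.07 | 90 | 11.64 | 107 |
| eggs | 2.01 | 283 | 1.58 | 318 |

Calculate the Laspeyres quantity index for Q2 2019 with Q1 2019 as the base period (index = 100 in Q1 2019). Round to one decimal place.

116.4

Laspeyres quantity index uses base-period prices as weights.
ΣP(Q1 2019)·Q(Q2 2019) = 10.07×107 + 2.01×318 = 1077.49 + 639.18 = 1716.67
ΣP(Q1 2019)·Q(Q1 2019) = 10.07×90 + 2.01×283 = 906.3 + 568.83 = 1475.13
Index = 1716.67 / 1475.13 × 100 = 116.3742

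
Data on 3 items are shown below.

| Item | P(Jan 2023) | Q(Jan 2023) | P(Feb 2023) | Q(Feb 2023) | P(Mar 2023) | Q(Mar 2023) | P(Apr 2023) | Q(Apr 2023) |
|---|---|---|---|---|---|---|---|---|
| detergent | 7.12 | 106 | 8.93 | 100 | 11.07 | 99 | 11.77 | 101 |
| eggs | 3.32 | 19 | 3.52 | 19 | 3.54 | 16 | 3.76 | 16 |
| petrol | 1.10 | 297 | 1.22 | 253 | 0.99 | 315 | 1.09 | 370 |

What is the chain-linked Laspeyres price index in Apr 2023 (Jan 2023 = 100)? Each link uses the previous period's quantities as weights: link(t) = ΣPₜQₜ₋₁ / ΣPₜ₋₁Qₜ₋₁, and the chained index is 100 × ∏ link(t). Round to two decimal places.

144.63

Link Jan 2023→Feb 2023:
ΣP(Feb 2023)Q(Jan 2023) = 8.93×106 + 3.52×19 + 1.22×297 = 946.58 + 66.88 + 362.34 = 1375.8
ΣP(Jan 2023)Q(Jan 2023) = 7.12×106 + 3.32×19 + 1.10×297 = 754.72 + 63.08 + 326.7 = 1144.5
link = 1375.8/1144.5 = 1.202097
Link Feb 2023→Mar 2023:
ΣP(Mar 2023)Q(Feb 2023) = 11.07×100 + 3.54×19 + 0.99×253 = 1107 + 67.26 + 250.47 = 1424.73
ΣP(Feb 2023)Q(Feb 2023) = 8.93×100 + 3.52×19 + 1.22×253 = 893 + 66.88 + 308.66 = 1268.54
link = 1424.73/1268.54 = 1.123126
Link Mar 2023→Apr 2023:
ΣP(Apr 2023)Q(Mar 2023) = 11.77×99 + 3.76×16 + 1.09×315 = 1165.23 + 60.16 + 343.35 = 1568.74
ΣP(Mar 2023)Q(Mar 2023) = 11.07×99 + 3.54×16 + 0.99×315 = 1095.93 + 56.64 + 311.85 = 1464.42
link = 1568.74/1464.42 = 1.071236
Chained index = 100 × 1.202097 × 1.123126 × 1.071236 = 144.6283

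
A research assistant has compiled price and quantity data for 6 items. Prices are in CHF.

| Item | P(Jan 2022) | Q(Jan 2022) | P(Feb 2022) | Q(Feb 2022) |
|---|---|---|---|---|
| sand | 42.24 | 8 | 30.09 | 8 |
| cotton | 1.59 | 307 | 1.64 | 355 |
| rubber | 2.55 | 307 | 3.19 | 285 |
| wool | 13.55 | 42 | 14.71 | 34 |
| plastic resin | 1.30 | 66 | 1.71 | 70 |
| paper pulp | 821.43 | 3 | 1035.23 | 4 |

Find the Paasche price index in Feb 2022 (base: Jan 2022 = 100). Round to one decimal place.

118.8

Paasche price index uses current-period quantities as weights.
ΣP(Feb 2022)·Q(Feb 2022) = 30.09×8 + 1.64×355 + 3.19×285 + 14.71×34 + 1.71×70 + 1035.23×4 = 240.72 + 582.2 + 909.15 + 500.14 + 119.7 + 4140.92 = 6492.83
ΣP(Jan 2022)·Q(Feb 2022) = 42.24×8 + 1.59×355 + 2.55×285 + 13.55×34 + 1.30×70 + 821.43×4 = 337.92 + 564.45 + 726.75 + 460.7 + 91 + 3285.72 = 5466.54
Index = 6492.83 / 5466.54 × 100 = 118.7740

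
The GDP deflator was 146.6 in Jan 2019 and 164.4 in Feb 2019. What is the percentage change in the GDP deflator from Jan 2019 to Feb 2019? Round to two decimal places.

Change = (164.4 − 146.6) / 146.6 × 100
       = 17.8 / 146.6 × 100 = 12.1419%

12.14%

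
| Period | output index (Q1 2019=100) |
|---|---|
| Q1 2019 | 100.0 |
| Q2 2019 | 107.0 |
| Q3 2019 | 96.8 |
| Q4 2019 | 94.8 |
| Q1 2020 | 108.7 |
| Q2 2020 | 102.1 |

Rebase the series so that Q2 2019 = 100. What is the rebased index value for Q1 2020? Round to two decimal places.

Rebased(Q1 2020) = 108.7 / 107.0 × 100 = 101.5888

101.59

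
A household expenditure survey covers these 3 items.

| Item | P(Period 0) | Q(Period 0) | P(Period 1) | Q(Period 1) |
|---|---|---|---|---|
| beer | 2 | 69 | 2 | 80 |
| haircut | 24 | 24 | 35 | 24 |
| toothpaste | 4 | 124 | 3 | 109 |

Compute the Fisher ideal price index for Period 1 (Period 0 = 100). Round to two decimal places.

Laspeyres component (base-period weights):
ΣP(Period 1)Q(Period 0) = 2×69 + 35×24 + 3×124 = 138 + 840 + 372 = 1350
ΣP(Period 0)Q(Period 0) = 2×69 + 24×24 + 4×124 = 138 + 576 + 496 = 1210
L = 1350 / 1210 × 100 = 111.5702
Paasche component (current-period weights):
ΣP(Period 1)Q(Period 1) = 2×80 + 35×24 + 3×109 = 160 + 840 + 327 = 1327
ΣP(Period 0)Q(Period 1) = 2×80 + 24×24 + 4×109 = 160 + 576 + 436 = 1172
P = 1327 / 1172 × 100 = 113.2253
Fisher = √(L × P) = √(111.5702 × 113.2253) = 112.3947

112.39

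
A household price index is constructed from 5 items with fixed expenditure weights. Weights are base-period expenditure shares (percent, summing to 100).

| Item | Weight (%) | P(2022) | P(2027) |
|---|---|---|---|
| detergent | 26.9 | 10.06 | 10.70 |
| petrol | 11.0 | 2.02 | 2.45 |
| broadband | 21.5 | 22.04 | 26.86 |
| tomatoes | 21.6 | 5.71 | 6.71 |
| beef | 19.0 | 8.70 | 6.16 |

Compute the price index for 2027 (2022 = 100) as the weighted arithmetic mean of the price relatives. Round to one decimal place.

detergent: 26.9 × (10.70/10.06) = 26.9 × 1.063618 = 28.6113
petrol: 11.0 × (2.45/2.02) = 11.0 × 1.212871 = 13.3416
broadband: 21.5 × (26.86/22.04) = 21.5 × 1.218693 = 26.2019
tomatoes: 21.6 × (6.71/5.71) = 21.6 × 1.175131 = 25.3828
beef: 19.0 × (6.16/8.70) = 19.0 × 0.708046 = 13.4529
Index = Σ wᵢ·(p₁ᵢ/p₀ᵢ) = 28.6113 + 13.3416 + 26.2019 + 25.3828 + 13.4529 = 106.9905

107.0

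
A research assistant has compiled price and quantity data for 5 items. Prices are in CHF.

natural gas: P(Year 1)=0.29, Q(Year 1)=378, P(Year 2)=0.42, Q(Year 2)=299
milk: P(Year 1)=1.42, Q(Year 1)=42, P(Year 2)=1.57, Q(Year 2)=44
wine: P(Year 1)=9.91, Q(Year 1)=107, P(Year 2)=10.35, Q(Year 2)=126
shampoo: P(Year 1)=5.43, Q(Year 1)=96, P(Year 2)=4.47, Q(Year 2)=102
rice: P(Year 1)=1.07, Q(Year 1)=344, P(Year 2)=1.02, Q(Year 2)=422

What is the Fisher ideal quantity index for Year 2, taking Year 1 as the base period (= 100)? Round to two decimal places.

Laspeyres component (base-period weights):
ΣP(Year 1)Q(Year 2) = 0.29×299 + 1.42×44 + 9.91×126 + 5.43×102 + 1.07×422 = 86.71 + 62.48 + 1248.66 + 553.86 + 451.54 = 2403.25
ΣP(Year 1)Q(Year 1) = 0.29×378 + 1.42×42 + 9.91×107 + 5.43×96 + 1.07×344 = 109.62 + 59.64 + 1060.37 + 521.28 + 368.08 = 2118.99
L = 2403.25 / 2118.99 × 100 = 113.4149
Paasche component (current-period weights):
ΣP(Year 2)Q(Year 2) = 0.42×299 + 1.57×44 + 10.35×126 + 4.47×102 + 1.02×422 = 125.58 + 69.08 + 1304.1 + 455.94 + 430.44 = 2385.14
ΣP(Year 2)Q(Year 1) = 0.42×378 + 1.57×42 + 10.35×107 + 4.47×96 + 1.02×344 = 158.76 + 65.94 + 1107.45 + 429.12 + 350.88 = 2112.15
P = 2385.14 / 2112.15 × 100 = 112.9247
Fisher = √(L × P) = √(113.4149 × 112.9247) = 113.1695

113.17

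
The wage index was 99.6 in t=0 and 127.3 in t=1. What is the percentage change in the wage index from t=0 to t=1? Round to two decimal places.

27.81%

Change = (127.3 − 99.6) / 99.6 × 100
       = 27.7 / 99.6 × 100 = 27.8112%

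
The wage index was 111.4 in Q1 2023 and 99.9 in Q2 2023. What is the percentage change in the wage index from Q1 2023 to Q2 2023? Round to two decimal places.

Change = (99.9 − 111.4) / 111.4 × 100
       = -11.5 / 111.4 × 100 = -10.3232%

-10.32%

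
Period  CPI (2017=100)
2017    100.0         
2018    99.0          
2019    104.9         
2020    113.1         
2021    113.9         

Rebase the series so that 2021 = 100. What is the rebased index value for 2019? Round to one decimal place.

92.1

Rebased(2019) = 104.9 / 113.9 × 100 = 92.0983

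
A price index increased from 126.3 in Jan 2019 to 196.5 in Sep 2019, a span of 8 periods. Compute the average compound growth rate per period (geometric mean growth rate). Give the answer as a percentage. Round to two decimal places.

5.68%

Growth factor = (196.5/126.3)^(1/8) = (1.555819)^(1/8) = 1.056805
Growth rate = 1.056805 − 1 = 0.056805 = 5.6805%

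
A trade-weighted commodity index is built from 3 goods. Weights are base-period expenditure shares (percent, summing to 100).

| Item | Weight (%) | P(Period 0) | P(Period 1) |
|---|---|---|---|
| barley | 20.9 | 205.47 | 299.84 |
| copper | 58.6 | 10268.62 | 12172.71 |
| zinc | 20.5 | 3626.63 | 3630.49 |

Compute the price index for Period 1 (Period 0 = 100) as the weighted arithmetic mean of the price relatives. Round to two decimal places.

barley: 20.9 × (299.84/205.47) = 20.9 × 1.459288 = 30.4991
copper: 58.6 × (12172.71/10268.62) = 58.6 × 1.185428 = 69.4661
zinc: 20.5 × (3630.49/3626.63) = 20.5 × 1.001064 = 20.5218
Index = Σ wᵢ·(p₁ᵢ/p₀ᵢ) = 30.4991 + 69.4661 + 20.5218 = 120.4870

120.49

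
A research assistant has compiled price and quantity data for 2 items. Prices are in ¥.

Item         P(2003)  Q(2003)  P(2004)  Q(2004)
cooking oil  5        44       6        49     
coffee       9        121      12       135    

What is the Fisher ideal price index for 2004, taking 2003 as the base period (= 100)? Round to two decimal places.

131.09

Laspeyres component (base-period weights):
ΣP(2004)Q(2003) = 6×44 + 12×121 = 264 + 1452 = 1716
ΣP(2003)Q(2003) = 5×44 + 9×121 = 220 + 1089 = 1309
L = 1716 / 1309 × 100 = 131.0924
Paasche component (current-period weights):
ΣP(2004)Q(2004) = 6×49 + 12×135 = 294 + 1620 = 1914
ΣP(2003)Q(2004) = 5×49 + 9×135 = 245 + 1215 = 1460
P = 1914 / 1460 × 100 = 131.0959
Fisher = √(L × P) = √(131.0924 × 131.0959) = 131.0942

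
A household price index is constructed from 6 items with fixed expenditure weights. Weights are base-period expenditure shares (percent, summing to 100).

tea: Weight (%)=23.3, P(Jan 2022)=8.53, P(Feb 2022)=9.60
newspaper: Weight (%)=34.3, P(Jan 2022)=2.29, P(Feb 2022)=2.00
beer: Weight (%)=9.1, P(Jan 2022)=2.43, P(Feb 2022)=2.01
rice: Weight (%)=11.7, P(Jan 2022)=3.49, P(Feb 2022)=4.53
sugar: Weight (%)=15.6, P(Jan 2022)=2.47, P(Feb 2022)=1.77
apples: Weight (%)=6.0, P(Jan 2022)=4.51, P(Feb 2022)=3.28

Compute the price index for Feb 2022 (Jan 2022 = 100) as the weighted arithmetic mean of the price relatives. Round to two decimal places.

tea: 23.3 × (9.60/8.53) = 23.3 × 1.125440 = 26.2227
newspaper: 34.3 × (2.00/2.29) = 34.3 × 0.873362 = 29.9563
beer: 9.1 × (2.01/2.43) = 9.1 × 0.827160 = 7.5272
rice: 11.7 × (4.53/3.49) = 11.7 × 1.297994 = 15.1865
sugar: 15.6 × (1.77/2.47) = 15.6 × 0.716599 = 11.1789
apples: 6.0 × (3.28/4.51) = 6.0 × 0.727273 = 4.3636
Index = Σ wᵢ·(p₁ᵢ/p₀ᵢ) = 26.2227 + 29.9563 + 7.5272 + 15.1865 + 11.1789 + 4.3636 = 94.4354

94.44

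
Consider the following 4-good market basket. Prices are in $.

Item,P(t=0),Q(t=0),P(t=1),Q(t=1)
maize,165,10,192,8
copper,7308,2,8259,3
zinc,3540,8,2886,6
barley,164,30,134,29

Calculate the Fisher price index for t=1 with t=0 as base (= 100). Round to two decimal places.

94.22

Laspeyres component (base-period weights):
ΣP(t=1)Q(t=0) = 192×10 + 8259×2 + 2886×8 + 134×30 = 1920 + 16518 + 23088 + 4020 = 45546
ΣP(t=0)Q(t=0) = 165×10 + 7308×2 + 3540×8 + 164×30 = 1650 + 14616 + 28320 + 4920 = 49506
L = 45546 / 49506 × 100 = 92.0010
Paasche component (current-period weights):
ΣP(t=1)Q(t=1) = 192×8 + 8259×3 + 2886×6 + 134×29 = 1536 + 24777 + 17316 + 3886 = 47515
ΣP(t=0)Q(t=1) = 165×8 + 7308×3 + 3540×6 + 164×29 = 1320 + 21924 + 21240 + 4756 = 49240
P = 47515 / 49240 × 100 = 96.4968
Fisher = √(L × P) = √(92.0010 × 96.4968) = 94.2220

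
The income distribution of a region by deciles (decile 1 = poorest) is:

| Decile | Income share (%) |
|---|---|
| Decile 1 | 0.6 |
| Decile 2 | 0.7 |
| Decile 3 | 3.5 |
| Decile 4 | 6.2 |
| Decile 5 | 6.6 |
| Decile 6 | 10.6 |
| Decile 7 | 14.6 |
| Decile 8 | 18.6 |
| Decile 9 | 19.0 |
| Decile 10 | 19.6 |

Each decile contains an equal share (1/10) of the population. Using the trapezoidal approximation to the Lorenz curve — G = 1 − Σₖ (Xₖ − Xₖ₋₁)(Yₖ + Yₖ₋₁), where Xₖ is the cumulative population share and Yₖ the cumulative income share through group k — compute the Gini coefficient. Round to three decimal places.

0.404

Cumulative income shares Yₖ: 0.0060, 0.0130, 0.0480, 0.1100, 0.1760, 0.2820, 0.4280, 0.6140, 0.8040, 1.0000
Σ (Xₖ−Xₖ₋₁)(Yₖ+Yₖ₋₁) = (1/10)(0.0060+0.0000) + (1/10)(0.0130+0.0060) + (1/10)(0.0480+0.0130) + (1/10)(0.1100+0.0480) + (1/10)(0.1760+0.1100) + (1/10)(0.2820+0.1760) + (1/10)(0.4280+0.2820) + (1/10)(0.6140+0.4280) + (1/10)(0.8040+0.6140) + (1/10)(1.0000+0.8040)
  = 0.0006 + 0.0019 + 0.0061 + 0.0158 + 0.0286 + 0.0458 + 0.0710 + 0.1042 + 0.1418 + 0.1804 = 0.5962
G = 1 − 0.5962 = 0.4038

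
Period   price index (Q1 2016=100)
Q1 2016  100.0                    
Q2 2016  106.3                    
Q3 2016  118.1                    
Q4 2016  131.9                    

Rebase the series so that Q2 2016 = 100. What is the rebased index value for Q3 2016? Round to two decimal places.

Rebased(Q3 2016) = 118.1 / 106.3 × 100 = 111.1007

111.10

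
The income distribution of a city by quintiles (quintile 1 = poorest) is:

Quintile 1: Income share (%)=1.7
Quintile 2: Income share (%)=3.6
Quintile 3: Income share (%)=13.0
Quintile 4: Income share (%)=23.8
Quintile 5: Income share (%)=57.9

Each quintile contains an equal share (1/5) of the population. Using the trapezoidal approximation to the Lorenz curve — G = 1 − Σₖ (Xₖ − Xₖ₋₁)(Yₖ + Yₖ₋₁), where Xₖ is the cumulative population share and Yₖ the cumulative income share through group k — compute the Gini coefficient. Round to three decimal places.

0.530

Cumulative income shares Yₖ: 0.0170, 0.0530, 0.1830, 0.4210, 1.0000
Σ (Xₖ−Xₖ₋₁)(Yₖ+Yₖ₋₁) = (1/5)(0.0170+0.0000) + (1/5)(0.0530+0.0170) + (1/5)(0.1830+0.0530) + (1/5)(0.4210+0.1830) + (1/5)(1.0000+0.4210)
  = 0.0034 + 0.0140 + 0.0472 + 0.1208 + 0.2842 = 0.4696
G = 1 − 0.4696 = 0.5304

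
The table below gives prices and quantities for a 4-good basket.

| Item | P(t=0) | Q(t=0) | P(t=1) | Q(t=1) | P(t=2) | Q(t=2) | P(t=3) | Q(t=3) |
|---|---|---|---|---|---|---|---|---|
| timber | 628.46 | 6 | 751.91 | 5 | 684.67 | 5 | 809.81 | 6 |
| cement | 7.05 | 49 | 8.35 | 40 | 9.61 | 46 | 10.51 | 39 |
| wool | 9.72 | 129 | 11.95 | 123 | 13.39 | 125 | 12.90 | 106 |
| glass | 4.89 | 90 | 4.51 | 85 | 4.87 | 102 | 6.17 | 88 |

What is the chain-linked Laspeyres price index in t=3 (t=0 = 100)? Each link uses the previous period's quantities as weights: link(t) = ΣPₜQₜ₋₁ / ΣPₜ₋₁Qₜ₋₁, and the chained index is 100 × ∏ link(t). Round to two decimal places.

Link t=0→t=1:
ΣP(t=1)Q(t=0) = 751.91×6 + 8.35×49 + 11.95×129 + 4.51×90 = 4511.46 + 409.15 + 1541.55 + 405.9 = 6868.06
ΣP(t=0)Q(t=0) = 628.46×6 + 7.05×49 + 9.72×129 + 4.89×90 = 3770.76 + 345.45 + 1253.88 + 440.1 = 5810.19
link = 6868.06/5810.19 = 1.182071
Link t=1→t=2:
ΣP(t=2)Q(t=1) = 684.67×5 + 9.61×40 + 13.39×123 + 4.87×85 = 3423.35 + 384.4 + 1646.97 + 413.95 = 5868.67
ΣP(t=1)Q(t=1) = 751.91×5 + 8.35×40 + 11.95×123 + 4.51×85 = 3759.55 + 334 + 1469.85 + 383.35 = 5946.75
link = 5868.67/5946.75 = 0.986870
Link t=2→t=3:
ΣP(t=3)Q(t=2) = 809.81×5 + 10.51×46 + 12.90×125 + 6.17×102 = 4049.05 + 483.46 + 1612.5 + 629.34 = 6774.35
ΣP(t=2)Q(t=2) = 684.67×5 + 9.61×46 + 13.39×125 + 4.87×102 = 3423.35 + 442.06 + 1673.75 + 496.74 = 6035.9
link = 6774.35/6035.9 = 1.122343
Chained index = 100 × 1.182071 × 0.986870 × 1.122343 = 130.9270

130.93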